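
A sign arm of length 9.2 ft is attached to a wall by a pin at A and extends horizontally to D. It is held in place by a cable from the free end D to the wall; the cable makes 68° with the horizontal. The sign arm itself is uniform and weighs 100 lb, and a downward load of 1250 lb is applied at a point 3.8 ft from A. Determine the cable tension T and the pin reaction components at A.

ΣM about A: T·sin68°·9.2 − 100·4.6 − 1250·3.8 = 0 → T = 5210/(9.2·0.927184) = 610.779 ≈ 610.8 lb.
ΣF_x = 0: A_x − T·cos68° = 0 → A_x = 610.779 × 0.374607 = 228.8 lb.
ΣF_y = 0: A_y + T·sin68° − 100 − 1250 = 0 → A_y = 1350 − 610.779 × 0.927184 = 783.7 lb.

T = 610.8 lb, A_x = 228.8 lb, A_y = 783.7 lb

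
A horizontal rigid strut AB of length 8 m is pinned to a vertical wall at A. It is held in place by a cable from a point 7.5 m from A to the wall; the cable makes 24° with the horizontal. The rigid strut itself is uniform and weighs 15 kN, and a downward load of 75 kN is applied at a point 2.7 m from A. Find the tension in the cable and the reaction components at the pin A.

ΣM about A: T·sin24°·7.5 − 15·4 − 75·2.7 = 0 → T = 262.5/(7.5·0.406737) = 86.0507 ≈ 86.05 kN.
ΣF_x = 0: A_x − T·cos24° = 0 → A_x = 86.0507 × 0.913545 = 78.61 kN.
ΣF_y = 0: A_y + T·sin24° − 15 − 75 = 0 → A_y = 90 − 86.0507 × 0.406737 = 55.00 kN.

T = 86.05 kN, A_x = 78.61 kN, A_y = 55.00 kN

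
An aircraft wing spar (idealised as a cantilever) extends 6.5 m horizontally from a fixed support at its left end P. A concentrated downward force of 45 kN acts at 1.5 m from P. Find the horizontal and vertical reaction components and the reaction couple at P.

ΣF_x = 0: P_x = 0.
ΣF_y = 0: P_y − 45 = 0 → P_y = 45.00 kN.
ΣM about P: M_P − 45·1.5 = 0 → M_P = 67.50 kN·m.

P_x = 0, P_y = 45.00 kN, M_P = 67.50 kN·m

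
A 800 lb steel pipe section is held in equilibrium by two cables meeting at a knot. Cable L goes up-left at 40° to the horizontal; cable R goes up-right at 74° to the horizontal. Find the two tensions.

ΣF_x = 0: −T_L·cos40° + T_R·cos74° = 0 → T_R = 2.77917·T_L.
ΣF_y = 0: T_L·sin40° + T_R·sin74° = 800.
Substitute: T_L·(0.642788 + 2.77917·0.961262) = 800 → T_L = 241.378 ≈ 241.4 lb.
Then T_R = 2.77917 × 241.378 = 670.8 lb.

T_L = 241.4 lb, T_R = 670.8 lb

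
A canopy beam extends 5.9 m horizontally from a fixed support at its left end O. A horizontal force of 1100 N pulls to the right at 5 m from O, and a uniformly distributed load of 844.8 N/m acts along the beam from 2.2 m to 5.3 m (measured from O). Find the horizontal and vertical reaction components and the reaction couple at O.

Resultant of the distributed load: 844.8 × 3.1 = 2618.88 N at 3.75 m from O.
ΣF_x = 0: O_x + 1100 = 0 → O_x = -1100 N.
ΣF_y = 0: O_y − 844.8·3.1 = 0 → O_y = 2619 N.
ΣM about O: M_O − (844.8·3.1)·3.75 = 0 → M_O = 9821 N·m.

O_x = -1100 N, O_y = 2619 N, M_O = 9821 N·m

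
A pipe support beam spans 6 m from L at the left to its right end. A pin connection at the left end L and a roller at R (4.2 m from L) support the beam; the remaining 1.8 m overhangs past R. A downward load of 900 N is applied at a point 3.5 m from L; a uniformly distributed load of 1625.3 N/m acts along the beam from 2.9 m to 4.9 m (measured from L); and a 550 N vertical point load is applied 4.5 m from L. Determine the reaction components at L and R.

Resultant of the distributed load: 1625.3 × 2 = 3250.6 N at 3.9 m from L.
ΣM about L: R_y·4.2 − 900·3.5 − (1625.3·2)·3.9 − 550·4.5 = 0 → R_y = 18302.34/4.2 = 4357.7 ≈ 4358 N.
ΣF_y = 0: L_y + 4357.7 − 900 − 1625.3·2 − 550 = 0 → L_y = 342.9 N.
ΣF_x = 0: no horizontal applied forces, so L_x = 0.

L_x = 0, L_y = 342.9 N, R_y = 4358 N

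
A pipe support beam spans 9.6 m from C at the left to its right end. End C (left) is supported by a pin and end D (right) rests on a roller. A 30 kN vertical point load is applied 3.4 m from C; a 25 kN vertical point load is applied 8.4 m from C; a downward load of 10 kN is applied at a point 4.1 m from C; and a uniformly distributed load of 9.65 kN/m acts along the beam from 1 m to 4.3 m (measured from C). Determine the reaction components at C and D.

C_x = 0, C_y = 51.28 kN, D_y = 45.56 kN

Resultant of the distributed load: 9.65 × 3.3 = 31.845 kN at 2.65 m from C.
ΣM about C: D_y·9.6 − 30·3.4 − 25·8.4 − 10·4.1 − (9.65·3.3)·2.65 = 0 → D_y = 437.38925/9.6 = 45.5614 ≈ 45.56 kN.
ΣF_y = 0: C_y + 45.5614 − 30 − 25 − 10 − 9.65·3.3 = 0 → C_y = 51.28 kN.
ΣF_x = 0: no horizontal applied forces, so C_x = 0.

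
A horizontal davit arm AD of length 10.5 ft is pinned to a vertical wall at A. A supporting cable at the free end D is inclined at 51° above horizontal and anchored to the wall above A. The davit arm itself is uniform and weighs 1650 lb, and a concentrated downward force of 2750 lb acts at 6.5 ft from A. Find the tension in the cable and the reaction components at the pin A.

ΣM about A: T·sin51°·10.5 − 1650·5.25 − 2750·6.5 = 0 → T = 26537.5/(10.5·0.777146) = 3252.13 ≈ 3252 lb.
ΣF_x = 0: A_x − T·cos51° = 0 → A_x = 3252.13 × 0.62932 = 2047 lb.
ΣF_y = 0: A_y + T·sin51° − 1650 − 2750 = 0 → A_y = 4400 − 3252.13 × 0.777146 = 1873 lb.

T = 3252 lb, A_x = 2047 lb, A_y = 1873 lb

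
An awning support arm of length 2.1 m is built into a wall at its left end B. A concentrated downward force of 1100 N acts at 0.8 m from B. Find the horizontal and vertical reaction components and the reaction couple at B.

B_x = 0, B_y = 1100 N, M_B = 880.0 N·m

ΣF_x = 0: B_x = 0.
ΣF_y = 0: B_y − 1100 = 0 → B_y = 1100 N.
ΣM about B: M_B − 1100·0.8 = 0 → M_B = 880.0 N·m.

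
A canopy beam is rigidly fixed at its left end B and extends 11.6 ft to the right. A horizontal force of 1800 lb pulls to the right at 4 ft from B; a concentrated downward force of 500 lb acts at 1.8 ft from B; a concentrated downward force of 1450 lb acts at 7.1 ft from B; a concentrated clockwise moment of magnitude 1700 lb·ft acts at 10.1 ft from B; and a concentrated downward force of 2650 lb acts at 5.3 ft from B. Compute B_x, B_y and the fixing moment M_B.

ΣF_x = 0: B_x + 1800 = 0 → B_x = -1800 lb.
ΣF_y = 0: B_y − 500 − 1450 − 2650 = 0 → B_y = 4600 lb.
ΣM about B: M_B − 500·1.8 − 1450·7.1 − 1700 − 2650·5.3 = 0 → M_B = 26940 lb·ft.

B_x = -1800 lb, B_y = 4600 lb, M_B = 26940 lb·ft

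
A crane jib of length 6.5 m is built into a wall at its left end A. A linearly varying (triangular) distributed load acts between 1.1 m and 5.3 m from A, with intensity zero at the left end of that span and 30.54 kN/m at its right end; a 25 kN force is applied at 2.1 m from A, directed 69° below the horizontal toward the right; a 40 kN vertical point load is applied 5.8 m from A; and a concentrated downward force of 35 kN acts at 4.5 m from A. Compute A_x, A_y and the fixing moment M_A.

Resultant of the triangular load: ½ × 30.54 × 4.2 = 64.134 kN, acting at 3.9 m from A (one-third of the span from the peak).
ΣF_x = 0: A_x + 25·cos69° = 0 → A_x = -8.959 kN.
ΣF_y = 0: A_y − ½·30.54·4.2 − 25·sin69° − 40 − 35 = 0 → A_y = 162.5 kN.
ΣM about A: M_A − (½·30.54·4.2)·3.9 − 25·sin69°·2.1 − 40·5.8 − 35·4.5 = 0 → M_A = 688.6 kN·m.

A_x = -8.959 kN, A_y = 162.5 kN, M_A = 688.6 kN·m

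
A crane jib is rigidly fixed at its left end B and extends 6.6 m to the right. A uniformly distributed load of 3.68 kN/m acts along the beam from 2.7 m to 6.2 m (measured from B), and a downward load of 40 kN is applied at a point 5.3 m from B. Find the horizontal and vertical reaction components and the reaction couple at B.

Resultant of the distributed load: 3.68 × 3.5 = 12.88 kN at 4.45 m from B.
ΣF_x = 0: B_x = 0.
ΣF_y = 0: B_y − 3.68·3.5 − 40 = 0 → B_y = 52.88 kN.
ΣM about B: M_B − (3.68·3.5)·4.45 − 40·5.3 = 0 → M_B = 269.3 kN·m.

B_x = 0, B_y = 52.88 kN, M_B = 269.3 kN·m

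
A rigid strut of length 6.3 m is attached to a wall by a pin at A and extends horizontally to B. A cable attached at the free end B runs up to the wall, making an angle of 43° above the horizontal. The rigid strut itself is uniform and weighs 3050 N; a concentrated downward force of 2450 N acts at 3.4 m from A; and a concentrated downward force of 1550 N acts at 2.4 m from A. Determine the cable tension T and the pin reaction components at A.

T = 5041 N, A_x = 3686 N, A_y = 3612 N

ΣM about A: T·sin43°·6.3 − 3050·3.15 − 2450·3.4 − 1550·2.4 = 0 → T = 21657.5/(6.3·0.681998) = 5040.63 ≈ 5041 N.
ΣF_x = 0: A_x − T·cos43° = 0 → A_x = 5040.63 × 0.731354 = 3686 N.
ΣF_y = 0: A_y + T·sin43° − 3050 − 2450 − 1550 = 0 → A_y = 7050 − 5040.63 × 0.681998 = 3612 N.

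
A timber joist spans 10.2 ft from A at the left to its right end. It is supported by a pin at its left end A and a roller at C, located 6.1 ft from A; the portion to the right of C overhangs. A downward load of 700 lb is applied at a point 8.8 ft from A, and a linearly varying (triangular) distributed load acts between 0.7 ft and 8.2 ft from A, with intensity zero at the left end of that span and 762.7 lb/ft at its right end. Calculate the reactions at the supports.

Resultant of the triangular load: ½ × 762.7 × 7.5 = 2860.125 lb, acting at 5.7 ft from A (one-third of the span from the peak).
Taking moments about A: C_y·6.1 − 700·8.8 − (½·762.7·7.5)·5.7 = 0 → C_y = 22462.7125/6.1 = 3682.41 ≈ 3682 lb.
ΣF_y = 0: A_y + 3682.41 − 700 − ½·762.7·7.5 = 0 → A_y = -122.3 lb.
ΣF_x = 0: no horizontal applied forces, so A_x = 0.

A_x = 0, A_y = -122.3 lb, C_y = 3682 lb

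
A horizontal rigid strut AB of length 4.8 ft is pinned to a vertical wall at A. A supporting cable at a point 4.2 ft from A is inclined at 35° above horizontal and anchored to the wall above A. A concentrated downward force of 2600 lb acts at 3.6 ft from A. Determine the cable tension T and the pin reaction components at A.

ΣM about A: T·sin35°·4.2 − 2600·3.6 = 0 → T = 9360/(4.2·0.573576) = 3885.4 ≈ 3885 lb.
ΣF_x = 0: A_x − T·cos35° = 0 → A_x = 3885.4 × 0.819152 = 3183 lb.
ΣF_y = 0: A_y + T·sin35° − 2600 = 0 → A_y = 2600 − 3885.4 × 0.573576 = 371.4 lb.

T = 3885 lb, A_x = 3183 lb, A_y = 371.4 lb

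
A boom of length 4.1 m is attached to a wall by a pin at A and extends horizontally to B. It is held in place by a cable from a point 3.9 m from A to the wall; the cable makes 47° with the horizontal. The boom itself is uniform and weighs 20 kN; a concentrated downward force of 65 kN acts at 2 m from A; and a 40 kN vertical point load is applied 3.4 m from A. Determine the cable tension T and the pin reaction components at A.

ΣM about A: T·sin47°·3.9 − 20·2.05 − 65·2 − 40·3.4 = 0 → T = 307/(3.9·0.731354) = 107.633 ≈ 107.6 kN.
ΣF_x = 0: A_x − T·cos47° = 0 → A_x = 107.633 × 0.681998 = 73.41 kN.
ΣF_y = 0: A_y + T·sin47° − 20 − 65 − 40 = 0 → A_y = 125 − 107.633 × 0.731354 = 46.28 kN.

T = 107.6 kN, A_x = 73.41 kN, A_y = 46.28 kN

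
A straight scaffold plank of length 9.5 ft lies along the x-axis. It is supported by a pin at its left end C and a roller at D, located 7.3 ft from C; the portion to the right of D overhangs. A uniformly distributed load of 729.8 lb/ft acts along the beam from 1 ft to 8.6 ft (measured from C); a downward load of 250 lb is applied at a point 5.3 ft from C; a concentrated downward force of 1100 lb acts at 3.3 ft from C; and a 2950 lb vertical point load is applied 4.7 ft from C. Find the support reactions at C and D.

C_x = 0, C_y = 3621 lb, D_y = 6225 lb

Resultant of the distributed load: 729.8 × 7.6 = 5546.48 lb at 4.8 ft from C.
Taking moments about C: D_y·7.3 − (729.8·7.6)·4.8 − 250·5.3 − 1100·3.3 − 2950·4.7 = 0 → D_y = 45443.104/7.3 = 6225.08 ≈ 6225 lb.
ΣF_y = 0: C_y + 6225.08 − 729.8·7.6 − 250 − 1100 − 2950 = 0 → C_y = 3621 lb.
ΣF_x = 0: no horizontal applied forces, so C_x = 0.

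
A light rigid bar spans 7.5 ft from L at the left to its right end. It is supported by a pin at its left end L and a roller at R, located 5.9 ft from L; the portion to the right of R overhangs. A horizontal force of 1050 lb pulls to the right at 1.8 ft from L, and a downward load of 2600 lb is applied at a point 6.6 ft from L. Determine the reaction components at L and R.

Moments about L: R_y·5.9 − 2600·6.6 = 0 → R_y = 17160/5.9 = 2908.47 ≈ 2908 lb.
ΣF_y = 0: L_y + 2908.47 − 2600 = 0 → L_y = -308.5 lb.
ΣF_x = 0: L_x + 1050 = 0 → L_x = -1050 lb.

L_x = -1050 lb, L_y = -308.5 lb, R_y = 2908 lb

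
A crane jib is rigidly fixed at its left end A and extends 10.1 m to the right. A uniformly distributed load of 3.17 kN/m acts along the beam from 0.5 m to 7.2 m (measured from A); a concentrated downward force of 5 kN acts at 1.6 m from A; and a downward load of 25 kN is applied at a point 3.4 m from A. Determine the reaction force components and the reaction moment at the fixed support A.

Resultant of the distributed load: 3.17 × 6.7 = 21.239 kN at 3.85 m from A.
ΣF_x = 0: A_x = 0.
ΣF_y = 0: A_y − 3.17·6.7 − 5 − 25 = 0 → A_y = 51.24 kN.
ΣM about A: M_A − (3.17·6.7)·3.85 − 5·1.6 − 25·3.4 = 0 → M_A = 174.8 kN·m.

A_x = 0, A_y = 51.24 kN, M_A = 174.8 kN·m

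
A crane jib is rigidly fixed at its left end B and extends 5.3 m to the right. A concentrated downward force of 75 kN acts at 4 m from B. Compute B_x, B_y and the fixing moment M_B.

ΣF_x = 0: B_x = 0.
ΣF_y = 0: B_y − 75 = 0 → B_y = 75.00 kN.
ΣM about B: M_B − 75·4 = 0 → M_B = 300.0 kN·m.

B_x = 0, B_y = 75.00 kN, M_B = 300.0 kN·m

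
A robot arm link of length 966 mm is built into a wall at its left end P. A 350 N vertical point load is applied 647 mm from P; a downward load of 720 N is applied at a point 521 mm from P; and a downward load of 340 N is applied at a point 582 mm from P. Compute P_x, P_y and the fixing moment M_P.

P_x = 0, P_y = 1410 N, M_P = 799400 N·mm

ΣF_x = 0: P_x = 0.
ΣF_y = 0: P_y − 350 − 720 − 340 = 0 → P_y = 1410 N.
ΣM about P: M_P − 350·647 − 720·521 − 340·582 = 0 → M_P = 799400 N·mm.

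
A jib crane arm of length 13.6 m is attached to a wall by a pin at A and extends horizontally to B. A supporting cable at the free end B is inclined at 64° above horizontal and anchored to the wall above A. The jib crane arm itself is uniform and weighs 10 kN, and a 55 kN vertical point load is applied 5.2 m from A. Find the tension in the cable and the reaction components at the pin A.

ΣM about A: T·sin64°·13.6 − 10·6.8 − 55·5.2 = 0 → T = 354/(13.6·0.898794) = 28.9604 ≈ 28.96 kN.
ΣF_x = 0: A_x − T·cos64° = 0 → A_x = 28.9604 × 0.438371 = 12.70 kN.
ΣF_y = 0: A_y + T·sin64° − 10 − 55 = 0 → A_y = 65 − 28.9604 × 0.898794 = 38.97 kN.

T = 28.96 kN, A_x = 12.70 kN, A_y = 38.97 kN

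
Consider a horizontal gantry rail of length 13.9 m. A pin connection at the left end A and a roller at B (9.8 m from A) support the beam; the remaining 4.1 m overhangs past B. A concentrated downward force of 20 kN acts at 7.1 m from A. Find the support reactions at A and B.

A_x = 0, A_y = 5.510 kN, B_y = 14.49 kN

ΣM about A: B_y·9.8 − 20·7.1 = 0 → B_y = 142/9.8 = 14.4898 ≈ 14.49 kN.
ΣF_y = 0: A_y + 14.4898 − 20 = 0 → A_y = 5.510 kN.
ΣF_x = 0: no horizontal applied forces, so A_x = 0.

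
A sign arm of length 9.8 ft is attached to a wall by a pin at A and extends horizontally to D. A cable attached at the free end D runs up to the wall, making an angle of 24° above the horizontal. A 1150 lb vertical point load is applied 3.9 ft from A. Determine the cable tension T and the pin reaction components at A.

T = 1125 lb, A_x = 1028 lb, A_y = 692.3 lb

ΣM about A: T·sin24°·9.8 − 1150·3.9 = 0 → T = 4485/(9.8·0.406737) = 1125.18 ≈ 1125 lb.
ΣF_x = 0: A_x − T·cos24° = 0 → A_x = 1125.18 × 0.913545 = 1028 lb.
ΣF_y = 0: A_y + T·sin24° − 1150 = 0 → A_y = 1150 − 1125.18 × 0.406737 = 692.3 lb.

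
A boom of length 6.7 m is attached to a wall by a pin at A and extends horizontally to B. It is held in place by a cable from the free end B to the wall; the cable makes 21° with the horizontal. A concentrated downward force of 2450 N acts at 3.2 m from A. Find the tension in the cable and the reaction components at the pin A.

T = 3265 N, A_x = 3048 N, A_y = 1280 N

ΣM about A: T·sin21°·6.7 − 2450·3.2 = 0 → T = 7840/(6.7·0.358368) = 3265.22 ≈ 3265 N.
ΣF_x = 0: A_x − T·cos21° = 0 → A_x = 3265.22 × 0.93358 = 3048 N.
ΣF_y = 0: A_y + T·sin21° − 2450 = 0 → A_y = 2450 − 3265.22 × 0.358368 = 1280 N.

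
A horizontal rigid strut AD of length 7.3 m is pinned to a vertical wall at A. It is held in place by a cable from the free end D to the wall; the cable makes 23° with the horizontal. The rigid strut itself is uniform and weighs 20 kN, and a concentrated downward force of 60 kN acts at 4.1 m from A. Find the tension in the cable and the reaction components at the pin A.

ΣM about A: T·sin23°·7.3 − 20·3.65 − 60·4.1 = 0 → T = 319/(7.3·0.390731) = 111.838 ≈ 111.8 kN.
ΣF_x = 0: A_x − T·cos23° = 0 → A_x = 111.838 × 0.920505 = 102.9 kN.
ΣF_y = 0: A_y + T·sin23° − 20 − 60 = 0 → A_y = 80 − 111.838 × 0.390731 = 36.30 kN.

T = 111.8 kN, A_x = 102.9 kN, A_y = 36.30 kN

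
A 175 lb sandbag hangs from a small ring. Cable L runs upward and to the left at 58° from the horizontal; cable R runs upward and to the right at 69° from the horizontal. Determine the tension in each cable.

T_L = 78.53 lb, T_R = 116.1 lb

ΣF_x = 0: −T_L·cos58° + T_R·cos69° = 0 → T_R = 1.4787·T_L.
ΣF_y = 0: T_L·sin58° + T_R·sin69° = 175.
Substitute: T_L·(0.848048 + 1.4787·0.93358) = 175 → T_L = 78.527 ≈ 78.53 lb.
Then T_R = 1.4787 × 78.527 = 116.1 lb.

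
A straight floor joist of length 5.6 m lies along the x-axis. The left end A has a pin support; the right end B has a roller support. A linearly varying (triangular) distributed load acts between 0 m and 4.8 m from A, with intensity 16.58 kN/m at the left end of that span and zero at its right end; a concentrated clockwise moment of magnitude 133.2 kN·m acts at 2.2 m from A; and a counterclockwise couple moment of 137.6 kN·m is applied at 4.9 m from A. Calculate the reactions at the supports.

Resultant of the triangular load: ½ × 16.58 × 4.8 = 39.792 kN, acting at 1.6 m from A (one-third of the span from the peak).
Moments about A: B_y·5.6 − (½·16.58·4.8)·1.6 − 133.2 + 137.6 = 0 → B_y = 59.2672/5.6 = 10.5834 ≈ 10.58 kN.
ΣF_y = 0: A_y + 10.5834 − ½·16.58·4.8 = 0 → A_y = 29.21 kN.
ΣF_x = 0: no horizontal applied forces, so A_x = 0.

A_x = 0, A_y = 29.21 kN, B_y = 10.58 kN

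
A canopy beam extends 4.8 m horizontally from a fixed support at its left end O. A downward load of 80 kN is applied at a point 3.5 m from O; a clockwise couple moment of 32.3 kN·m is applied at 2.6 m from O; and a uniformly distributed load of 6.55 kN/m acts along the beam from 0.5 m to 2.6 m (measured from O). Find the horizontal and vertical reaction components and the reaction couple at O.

O_x = 0, O_y = 93.75 kN, M_O = 333.6 kN·m

Resultant of the distributed load: 6.55 × 2.1 = 13.755 kN at 1.55 m from O.
ΣF_x = 0: O_x = 0.
ΣF_y = 0: O_y − 80 − 6.55·2.1 = 0 → O_y = 93.75 kN.
ΣM about O: M_O − 80·3.5 − 32.3 − (6.55·2.1)·1.55 = 0 → M_O = 333.6 kN·m.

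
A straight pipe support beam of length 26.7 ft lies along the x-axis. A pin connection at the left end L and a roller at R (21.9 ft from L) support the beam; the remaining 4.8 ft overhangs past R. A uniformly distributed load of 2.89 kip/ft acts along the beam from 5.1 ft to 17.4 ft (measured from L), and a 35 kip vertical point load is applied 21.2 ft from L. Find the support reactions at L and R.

L_x = 0, L_y = 18.41 kip, R_y = 52.14 kip

Resultant of the distributed load: 2.89 × 12.3 = 35.547 kip at 11.25 ft from L.
ΣM about L: R_y·21.9 − (2.89·12.3)·11.25 − 35·21.2 = 0 → R_y = 1141.90375/21.9 = 52.1417 ≈ 52.14 kip.
ΣF_y = 0: L_y + 52.1417 − 2.89·12.3 − 35 = 0 → L_y = 18.41 kip.
ΣF_x = 0: no horizontal applied forces, so L_x = 0.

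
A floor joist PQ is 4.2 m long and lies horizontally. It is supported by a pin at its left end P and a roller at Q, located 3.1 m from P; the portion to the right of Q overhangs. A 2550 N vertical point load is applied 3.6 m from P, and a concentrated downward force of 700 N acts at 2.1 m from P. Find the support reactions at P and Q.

P_x = 0, P_y = -185.5 N, Q_y = 3435 N

Moments about P: Q_y·3.1 − 2550·3.6 − 700·2.1 = 0 → Q_y = 10650/3.1 = 3435.48 ≈ 3435 N.
ΣF_y = 0: P_y + 3435.48 − 2550 − 700 = 0 → P_y = -185.5 N.
ΣF_x = 0: no horizontal applied forces, so P_x = 0.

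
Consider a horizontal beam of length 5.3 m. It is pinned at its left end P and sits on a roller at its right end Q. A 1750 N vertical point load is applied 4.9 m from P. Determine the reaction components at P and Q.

ΣM about P: Q_y·5.3 − 1750·4.9 = 0 → Q_y = 8575/5.3 = 1617.92 ≈ 1618 N.
ΣF_y = 0: P_y + 1617.92 − 1750 = 0 → P_y = 132.1 N.
ΣF_x = 0: no horizontal applied forces, so P_x = 0.

P_x = 0, P_y = 132.1 N, Q_y = 1618 N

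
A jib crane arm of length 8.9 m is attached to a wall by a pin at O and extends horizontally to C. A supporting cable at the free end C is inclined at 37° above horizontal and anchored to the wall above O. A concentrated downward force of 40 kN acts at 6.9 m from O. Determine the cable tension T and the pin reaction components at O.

ΣM about O: T·sin37°·8.9 − 40·6.9 = 0 → T = 276/(8.9·0.601815) = 51.5295 ≈ 51.53 kN.
ΣF_x = 0: O_x − T·cos37° = 0 → O_x = 51.5295 × 0.798636 = 41.15 kN.
ΣF_y = 0: O_y + T·sin37° − 40 = 0 → O_y = 40 − 51.5295 × 0.601815 = 8.989 kN.

T = 51.53 kN, O_x = 41.15 kN, O_y = 8.989 kN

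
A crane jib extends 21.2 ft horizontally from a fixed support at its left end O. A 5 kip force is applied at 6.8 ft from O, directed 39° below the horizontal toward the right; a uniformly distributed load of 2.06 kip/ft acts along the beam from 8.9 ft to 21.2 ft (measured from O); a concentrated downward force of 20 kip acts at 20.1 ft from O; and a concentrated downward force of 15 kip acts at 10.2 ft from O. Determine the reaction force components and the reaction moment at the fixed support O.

O_x = -3.886 kip, O_y = 63.48 kip, M_O = 957.7 kip·ft

Resultant of the distributed load: 2.06 × 12.3 = 25.338 kip at 15.05 ft from O.
ΣF_x = 0: O_x + 5·cos39° = 0 → O_x = -3.886 kip.
ΣF_y = 0: O_y − 5·sin39° − 2.06·12.3 − 20 − 15 = 0 → O_y = 63.48 kip.
ΣM about O: M_O − 5·sin39°·6.8 − (2.06·12.3)·15.05 − 20·20.1 − 15·10.2 = 0 → M_O = 957.7 kip·ft.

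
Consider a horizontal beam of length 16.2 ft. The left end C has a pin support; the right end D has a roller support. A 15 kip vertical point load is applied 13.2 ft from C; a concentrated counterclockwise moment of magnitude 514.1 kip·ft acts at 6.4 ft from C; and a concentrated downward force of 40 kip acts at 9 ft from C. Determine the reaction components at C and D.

C_x = 0, C_y = 52.29 kip, D_y = 2.710 kip

Moments about C: D_y·16.2 − 15·13.2 + 514.1 − 40·9 = 0 → D_y = 43.9/16.2 = 2.70988 ≈ 2.710 kip.
ΣF_y = 0: C_y + 2.70988 − 15 − 40 = 0 → C_y = 52.29 kip.
ΣF_x = 0: no horizontal applied forces, so C_x = 0.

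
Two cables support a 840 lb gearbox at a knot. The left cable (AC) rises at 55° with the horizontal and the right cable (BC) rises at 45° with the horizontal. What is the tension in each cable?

T_AC = 603.1 lb, T_BC = 489.2 lb

ΣF_x = 0: −T_AC·cos55° + T_BC·cos45° = 0 → T_BC = 0.81116·T_AC.
ΣF_y = 0: T_AC·sin55° + T_BC·sin45° = 840.
Substitute: T_AC·(0.819152 + 0.81116·0.707107) = 840 → T_AC = 603.132 ≈ 603.1 lb.
Then T_BC = 0.81116 × 603.132 = 489.2 lb.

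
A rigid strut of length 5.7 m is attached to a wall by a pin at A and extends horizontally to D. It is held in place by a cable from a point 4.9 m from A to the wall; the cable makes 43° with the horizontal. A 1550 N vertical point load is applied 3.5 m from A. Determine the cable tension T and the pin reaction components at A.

T = 1623 N, A_x = 1187 N, A_y = 442.9 N

ΣM about A: T·sin43°·4.9 − 1550·3.5 = 0 → T = 5425/(4.9·0.681998) = 1623.38 ≈ 1623 N.
ΣF_x = 0: A_x − T·cos43° = 0 → A_x = 1623.38 × 0.731354 = 1187 N.
ΣF_y = 0: A_y + T·sin43° − 1550 = 0 → A_y = 1550 − 1623.38 × 0.681998 = 442.9 N.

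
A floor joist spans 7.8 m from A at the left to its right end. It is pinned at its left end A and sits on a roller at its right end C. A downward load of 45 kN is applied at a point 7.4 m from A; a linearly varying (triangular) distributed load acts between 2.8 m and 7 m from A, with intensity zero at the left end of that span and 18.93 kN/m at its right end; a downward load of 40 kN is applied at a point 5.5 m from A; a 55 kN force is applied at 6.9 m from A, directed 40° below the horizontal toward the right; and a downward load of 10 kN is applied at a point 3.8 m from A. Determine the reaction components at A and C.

Resultant of the triangular load: ½ × 18.93 × 4.2 = 39.753 kN, acting at 5.6 m from A (one-third of the span from the peak).
Taking moments about A: C_y·7.8 − 45·7.4 − (½·18.93·4.2)·5.6 − 40·5.5 − 55·sin40°·6.9 − 10·3.8 = 0 → C_y = 1057.55/7.8 = 135.583 ≈ 135.6 kN.
ΣF_y = 0: A_y + 135.583 − 45 − ½·18.93·4.2 − 40 − 55·sin40° − 10 = 0 → A_y = 34.52 kN.
ΣF_x = 0: A_x + 55·cos40° = 0 → A_x = -42.13 kN.

A_x = -42.13 kN, A_y = 34.52 kN, C_y = 135.6 kN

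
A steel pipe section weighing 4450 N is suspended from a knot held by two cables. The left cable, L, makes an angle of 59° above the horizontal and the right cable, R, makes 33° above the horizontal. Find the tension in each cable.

T_L = 3734 N, T_R = 2293 N

ΣF_x = 0: −T_L·cos59° + T_R·cos33° = 0 → T_R = 0.614112·T_L.
ΣF_y = 0: T_L·sin59° + T_R·sin33° = 4450.
Substitute: T_L·(0.857167 + 0.614112·0.544639) = 4450 → T_L = 3734.36 ≈ 3734 N.
Then T_R = 0.614112 × 3734.36 = 2293 N.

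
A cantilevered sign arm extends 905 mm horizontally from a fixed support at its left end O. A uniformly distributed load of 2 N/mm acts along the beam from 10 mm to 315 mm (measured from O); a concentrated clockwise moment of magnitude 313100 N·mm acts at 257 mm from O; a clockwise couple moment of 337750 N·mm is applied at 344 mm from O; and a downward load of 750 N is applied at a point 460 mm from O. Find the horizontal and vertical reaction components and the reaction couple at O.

O_x = 0, O_y = 1360 N, M_O = 1095000 N·mm

Resultant of the distributed load: 2 × 305 = 610 N at 162.5 mm from O.
ΣF_x = 0: O_x = 0.
ΣF_y = 0: O_y − 2·305 − 750 = 0 → O_y = 1360 N.
ΣM about O: M_O − (2·305)·162.5 − 313100 − 337750 − 750·460 = 0 → M_O = 1095000 N·mm.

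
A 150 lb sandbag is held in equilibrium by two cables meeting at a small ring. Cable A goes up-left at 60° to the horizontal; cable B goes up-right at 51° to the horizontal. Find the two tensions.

T_A = 101.1 lb, T_B = 80.34 lb

ΣF_x = 0: −T_A·cos60° + T_B·cos51° = 0 → T_B = 0.794508·T_A.
ΣF_y = 0: T_A·sin60° + T_B·sin51° = 150.
Substitute: T_A·(0.866025 + 0.794508·0.777146) = 150 → T_A = 101.114 ≈ 101.1 lb.
Then T_B = 0.794508 × 101.114 = 80.34 lb.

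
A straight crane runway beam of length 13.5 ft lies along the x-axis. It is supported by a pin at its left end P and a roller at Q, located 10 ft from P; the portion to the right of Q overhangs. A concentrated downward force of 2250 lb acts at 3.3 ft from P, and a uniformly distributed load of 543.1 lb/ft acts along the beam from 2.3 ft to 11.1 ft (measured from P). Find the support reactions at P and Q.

Resultant of the distributed load: 543.1 × 8.8 = 4779.28 lb at 6.7 ft from P.
Moments about P: Q_y·10 − 2250·3.3 − (543.1·8.8)·6.7 = 0 → Q_y = 39446.176/10 = 3944.62 ≈ 3945 lb.
ΣF_y = 0: P_y + 3944.62 − 2250 − 543.1·8.8 = 0 → P_y = 3085 lb.
ΣF_x = 0: no horizontal applied forces, so P_x = 0.

P_x = 0, P_y = 3085 lb, Q_y = 3945 lb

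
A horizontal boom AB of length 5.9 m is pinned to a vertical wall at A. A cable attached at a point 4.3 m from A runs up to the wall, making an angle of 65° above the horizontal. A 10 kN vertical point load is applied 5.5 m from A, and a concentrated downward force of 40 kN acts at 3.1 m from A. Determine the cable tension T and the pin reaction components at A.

T = 45.93 kN, A_x = 19.41 kN, A_y = 8.372 kN

ΣM about A: T·sin65°·4.3 − 10·5.5 − 40·3.1 = 0 → T = 179/(4.3·0.906308) = 45.9313 ≈ 45.93 kN.
ΣF_x = 0: A_x − T·cos65° = 0 → A_x = 45.9313 × 0.422618 = 19.41 kN.
ΣF_y = 0: A_y + T·sin65° − 10 − 40 = 0 → A_y = 50 − 45.9313 × 0.906308 = 8.372 kN.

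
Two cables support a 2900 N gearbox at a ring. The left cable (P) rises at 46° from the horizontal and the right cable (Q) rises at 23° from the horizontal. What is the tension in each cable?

T_P = 2859 N, T_Q = 2158 N

ΣF_x = 0: −T_P·cos46° + T_Q·cos23° = 0 → T_Q = 0.754649·T_P.
ΣF_y = 0: T_P·sin46° + T_Q·sin23° = 2900.
Substitute: T_P·(0.71934 + 0.754649·0.390731) = 2900 → T_P = 2859.38 ≈ 2859 N.
Then T_Q = 0.754649 × 2859.38 = 2158 N.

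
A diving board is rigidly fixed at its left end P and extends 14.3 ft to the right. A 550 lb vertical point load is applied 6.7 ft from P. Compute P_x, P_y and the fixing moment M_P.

ΣF_x = 0: P_x = 0.
ΣF_y = 0: P_y − 550 = 0 → P_y = 550.0 lb.
ΣM about P: M_P − 550·6.7 = 0 → M_P = 3685 lb·ft.

P_x = 0, P_y = 550.0 lb, M_P = 3685 lb·ft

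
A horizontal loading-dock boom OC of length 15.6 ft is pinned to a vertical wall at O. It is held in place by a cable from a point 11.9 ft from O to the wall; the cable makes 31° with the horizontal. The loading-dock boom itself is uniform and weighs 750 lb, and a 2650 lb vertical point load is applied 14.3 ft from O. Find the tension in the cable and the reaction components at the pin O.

ΣM about O: T·sin31°·11.9 − 750·7.8 − 2650·14.3 = 0 → T = 43745/(11.9·0.515038) = 7137.44 ≈ 7137 lb.
ΣF_x = 0: O_x − T·cos31° = 0 → O_x = 7137.44 × 0.857167 = 6118 lb.
ΣF_y = 0: O_y + T·sin31° − 750 − 2650 = 0 → O_y = 3400 − 7137.44 × 0.515038 = -276.1 lb.

T = 7137 lb, O_x = 6118 lb, O_y = -276.1 lb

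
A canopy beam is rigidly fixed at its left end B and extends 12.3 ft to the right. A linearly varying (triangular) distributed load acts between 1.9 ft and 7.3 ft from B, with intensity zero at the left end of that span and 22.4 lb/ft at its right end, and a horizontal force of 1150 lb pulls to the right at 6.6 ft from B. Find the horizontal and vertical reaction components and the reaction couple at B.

B_x = -1150 lb, B_y = 60.48 lb, M_B = 332.6 lb·ft

Resultant of the triangular load: ½ × 22.4 × 5.4 = 60.48 lb, acting at 5.5 ft from B (one-third of the span from the peak).
ΣF_x = 0: B_x + 1150 = 0 → B_x = -1150 lb.
ΣF_y = 0: B_y − ½·22.4·5.4 = 0 → B_y = 60.48 lb.
ΣM about B: M_B − (½·22.4·5.4)·5.5 = 0 → M_B = 332.6 lb·ft.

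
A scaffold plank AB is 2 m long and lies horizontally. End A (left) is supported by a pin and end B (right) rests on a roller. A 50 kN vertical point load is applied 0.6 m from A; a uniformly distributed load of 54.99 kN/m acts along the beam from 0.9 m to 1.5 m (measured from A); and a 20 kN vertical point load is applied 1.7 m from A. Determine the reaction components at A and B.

Resultant of the distributed load: 54.99 × 0.6 = 32.994 kN at 1.2 m from A.
Taking moments about A: B_y·2 − 50·0.6 − (54.99·0.6)·1.2 − 20·1.7 = 0 → B_y = 103.5928/2 = 51.7964 ≈ 51.80 kN.
ΣF_y = 0: A_y + 51.7964 − 50 − 54.99·0.6 − 20 = 0 → A_y = 51.20 kN.
ΣF_x = 0: no horizontal applied forces, so A_x = 0.

A_x = 0, A_y = 51.20 kN, B_y = 51.80 kN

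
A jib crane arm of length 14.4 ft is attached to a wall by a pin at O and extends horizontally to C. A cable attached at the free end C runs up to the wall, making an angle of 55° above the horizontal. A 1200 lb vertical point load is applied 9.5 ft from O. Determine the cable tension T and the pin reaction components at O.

ΣM about O: T·sin55°·14.4 − 1200·9.5 = 0 → T = 11400/(14.4·0.819152) = 966.447 ≈ 966.4 lb.
ΣF_x = 0: O_x − T·cos55° = 0 → O_x = 966.447 × 0.573576 = 554.3 lb.
ΣF_y = 0: O_y + T·sin55° − 1200 = 0 → O_y = 1200 − 966.447 × 0.819152 = 408.3 lb.

T = 966.4 lb, O_x = 554.3 lb, O_y = 408.3 lb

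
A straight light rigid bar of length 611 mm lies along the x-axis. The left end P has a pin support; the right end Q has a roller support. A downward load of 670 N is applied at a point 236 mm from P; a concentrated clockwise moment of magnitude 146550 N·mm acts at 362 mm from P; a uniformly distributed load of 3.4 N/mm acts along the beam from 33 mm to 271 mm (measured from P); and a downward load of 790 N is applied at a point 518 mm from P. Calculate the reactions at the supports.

Resultant of the distributed load: 3.4 × 238 = 809.2 N at 152 mm from P.
Moments about P: Q_y·611 − 670·236 − 146550 − (3.4·238)·152 − 790·518 = 0 → Q_y = 836888.4/611 = 1369.7 ≈ 1370 N.
ΣF_y = 0: P_y + 1369.7 − 670 − 3.4·238 − 790 = 0 → P_y = 899.5 N.
ΣF_x = 0: no horizontal applied forces, so P_x = 0.

P_x = 0, P_y = 899.5 N, Q_y = 1370 N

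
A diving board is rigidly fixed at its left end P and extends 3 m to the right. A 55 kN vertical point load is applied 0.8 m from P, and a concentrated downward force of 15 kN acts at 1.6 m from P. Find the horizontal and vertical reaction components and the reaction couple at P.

P_x = 0, P_y = 70.00 kN, M_P = 68.00 kN·m

ΣF_x = 0: P_x = 0.
ΣF_y = 0: P_y − 55 − 15 = 0 → P_y = 70.00 kN.
ΣM about P: M_P − 55·0.8 − 15·1.6 = 0 → M_P = 68.00 kN·m.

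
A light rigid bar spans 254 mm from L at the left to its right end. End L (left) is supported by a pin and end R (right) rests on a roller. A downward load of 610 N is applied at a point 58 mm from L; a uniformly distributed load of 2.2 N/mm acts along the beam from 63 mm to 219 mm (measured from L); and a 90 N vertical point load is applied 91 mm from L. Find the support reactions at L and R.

L_x = 0, L_y = 681.1 N, R_y = 362.1 N

Resultant of the distributed load: 2.2 × 156 = 343.2 N at 141 mm from L.
Taking moments about L: R_y·254 − 610·58 − (2.2·156)·141 − 90·91 = 0 → R_y = 91961.2/254 = 362.052 ≈ 362.1 N.
ΣF_y = 0: L_y + 362.052 − 610 − 2.2·156 − 90 = 0 → L_y = 681.1 N.
ΣF_x = 0: no horizontal applied forces, so L_x = 0.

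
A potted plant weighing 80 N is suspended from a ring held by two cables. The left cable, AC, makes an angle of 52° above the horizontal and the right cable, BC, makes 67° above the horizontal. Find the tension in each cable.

T_AC = 35.74 N, T_BC = 56.31 N

ΣF_x = 0: −T_AC·cos52° + T_BC·cos67° = 0 → T_BC = 1.57567·T_AC.
ΣF_y = 0: T_AC·sin52° + T_BC·sin67° = 80.
Substitute: T_AC·(0.788011 + 1.57567·0.920505) = 80 → T_AC = 35.7394 ≈ 35.74 N.
Then T_BC = 1.57567 × 35.7394 = 56.31 N.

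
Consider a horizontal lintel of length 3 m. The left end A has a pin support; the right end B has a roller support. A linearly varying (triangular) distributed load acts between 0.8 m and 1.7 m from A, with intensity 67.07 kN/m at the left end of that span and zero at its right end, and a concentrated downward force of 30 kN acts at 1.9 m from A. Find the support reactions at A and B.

A_x = 0, A_y = 30.11 kN, B_y = 30.07 kN

Resultant of the triangular load: ½ × 67.07 × 0.9 = 30.1815 kN, acting at 1.1 m from A (one-third of the span from the peak).
Taking moments about A: B_y·3 − (½·67.07·0.9)·1.1 − 30·1.9 = 0 → B_y = 90.19965/3 = 30.0666 ≈ 30.07 kN.
ΣF_y = 0: A_y + 30.0666 − ½·67.07·0.9 − 30 = 0 → A_y = 30.11 kN.
ΣF_x = 0: no horizontal applied forces, so A_x = 0.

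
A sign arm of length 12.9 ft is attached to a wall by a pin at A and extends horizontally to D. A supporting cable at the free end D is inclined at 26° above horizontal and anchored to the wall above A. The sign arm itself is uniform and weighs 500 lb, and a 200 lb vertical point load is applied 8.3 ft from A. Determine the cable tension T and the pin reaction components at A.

ΣM about A: T·sin26°·12.9 − 500·6.45 − 200·8.3 = 0 → T = 4885/(12.9·0.438371) = 863.839 ≈ 863.8 lb.
ΣF_x = 0: A_x − T·cos26° = 0 → A_x = 863.839 × 0.898794 = 776.4 lb.
ΣF_y = 0: A_y + T·sin26° − 500 − 200 = 0 → A_y = 700 − 863.839 × 0.438371 = 321.3 lb.

T = 863.8 lb, A_x = 776.4 lb, A_y = 321.3 lb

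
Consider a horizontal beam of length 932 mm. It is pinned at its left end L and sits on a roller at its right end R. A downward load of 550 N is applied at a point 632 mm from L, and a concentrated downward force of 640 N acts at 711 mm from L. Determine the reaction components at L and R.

Taking moments about L: R_y·932 − 550·632 − 640·711 = 0 → R_y = 802640/932 = 861.202 ≈ 861.2 N.
ΣF_y = 0: L_y + 861.202 − 550 − 640 = 0 → L_y = 328.8 N.
ΣF_x = 0: no horizontal applied forces, so L_x = 0.

L_x = 0, L_y = 328.8 N, R_y = 861.2 N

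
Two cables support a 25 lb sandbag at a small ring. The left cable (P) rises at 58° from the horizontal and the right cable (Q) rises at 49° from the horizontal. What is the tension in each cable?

ΣF_x = 0: −T_P·cos58° + T_Q·cos49° = 0 → T_Q = 0.807731·T_P.
ΣF_y = 0: T_P·sin58° + T_Q·sin49° = 25.
Substitute: T_P·(0.848048 + 0.807731·0.75471) = 25 → T_P = 17.1509 ≈ 17.15 lb.
Then T_Q = 0.807731 × 17.1509 = 13.85 lb.

T_P = 17.15 lb, T_Q = 13.85 lb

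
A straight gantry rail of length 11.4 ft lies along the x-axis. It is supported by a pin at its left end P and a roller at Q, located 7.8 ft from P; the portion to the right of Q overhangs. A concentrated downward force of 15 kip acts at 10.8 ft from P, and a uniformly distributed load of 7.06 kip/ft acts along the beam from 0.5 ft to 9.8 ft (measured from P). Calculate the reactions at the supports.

P_x = 0, P_y = 16.54 kip, Q_y = 64.12 kip

Resultant of the distributed load: 7.06 × 9.3 = 65.658 kip at 5.15 ft from P.
Moments about P: Q_y·7.8 − 15·10.8 − (7.06·9.3)·5.15 = 0 → Q_y = 500.1387/7.8 = 64.1203 ≈ 64.12 kip.
ΣF_y = 0: P_y + 64.1203 − 15 − 7.06·9.3 = 0 → P_y = 16.54 kip.
ΣF_x = 0: no horizontal applied forces, so P_x = 0.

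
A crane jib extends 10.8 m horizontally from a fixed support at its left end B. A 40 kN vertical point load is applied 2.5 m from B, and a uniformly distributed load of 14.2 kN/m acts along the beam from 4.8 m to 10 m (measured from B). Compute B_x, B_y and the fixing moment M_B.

B_x = 0, B_y = 113.8 kN, M_B = 646.4 kN·m

Resultant of the distributed load: 14.2 × 5.2 = 73.84 kN at 7.4 m from B.
ΣF_x = 0: B_x = 0.
ΣF_y = 0: B_y − 40 − 14.2·5.2 = 0 → B_y = 113.8 kN.
ΣM about B: M_B − 40·2.5 − (14.2·5.2)·7.4 = 0 → M_B = 646.4 kN·m.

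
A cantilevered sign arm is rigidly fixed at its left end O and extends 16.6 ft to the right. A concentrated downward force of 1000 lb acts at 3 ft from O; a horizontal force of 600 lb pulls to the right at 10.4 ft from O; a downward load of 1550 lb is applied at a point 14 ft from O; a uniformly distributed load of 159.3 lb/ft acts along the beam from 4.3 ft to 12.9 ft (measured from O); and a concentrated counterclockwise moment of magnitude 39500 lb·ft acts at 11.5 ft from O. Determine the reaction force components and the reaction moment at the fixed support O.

Resultant of the distributed load: 159.3 × 8.6 = 1369.98 lb at 8.6 ft from O.
ΣF_x = 0: O_x + 600 = 0 → O_x = -600.0 lb.
ΣF_y = 0: O_y − 1000 − 1550 − 159.3·8.6 = 0 → O_y = 3920 lb.
ΣM about O: M_O − 1000·3 − 1550·14 − (159.3·8.6)·8.6 + 39500 = 0 → M_O = -3018 lb·ft.

O_x = -600.0 lb, O_y = 3920 lb, M_O = -3018 lb·ft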